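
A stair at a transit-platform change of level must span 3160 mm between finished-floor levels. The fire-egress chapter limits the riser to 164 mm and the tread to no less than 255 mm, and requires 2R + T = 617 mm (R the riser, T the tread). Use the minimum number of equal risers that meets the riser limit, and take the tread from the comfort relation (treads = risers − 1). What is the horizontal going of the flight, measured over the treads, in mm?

5719 mm

⌈3160/164⌉ = 20 risers.
R = 3160 ÷ 20 = 158 mm.
From 2R + T = 617: T = 617 − 316 = 301 mm.
Going = (20 − 1) × 301 = 5719 mm.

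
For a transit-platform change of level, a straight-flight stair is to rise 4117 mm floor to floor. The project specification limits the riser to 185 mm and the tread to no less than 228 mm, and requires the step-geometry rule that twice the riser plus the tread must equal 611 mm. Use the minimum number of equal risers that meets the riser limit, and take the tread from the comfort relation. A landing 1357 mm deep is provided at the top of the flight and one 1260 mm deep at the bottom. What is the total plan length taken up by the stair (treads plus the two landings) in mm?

⌈4117/185⌉ = 23 risers.
Each riser is 4117/23 = 179 mm (≤ 185 mm).
Tread T = 611 − 2 × 179 = 253 mm (≥ 228 mm).
Going = (23 − 1) × 253 = 5566 mm.
Add landings: 5566 + 1357 + 1260 = 8183 mm.

8183 mm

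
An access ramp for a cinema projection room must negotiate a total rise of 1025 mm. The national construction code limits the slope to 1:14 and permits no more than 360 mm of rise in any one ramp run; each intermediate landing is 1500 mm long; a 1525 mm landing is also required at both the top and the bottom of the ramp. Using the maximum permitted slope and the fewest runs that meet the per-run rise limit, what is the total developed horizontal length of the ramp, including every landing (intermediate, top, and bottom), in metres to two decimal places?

1025 / 360 = 2.847 → round up to 3 ramp runs. That means 2 intermediate landings.
Horizontal run for 1025 mm of rise at 1:14 is 1025 × 14 = 14350 mm.
2 intermediate landings contribute 2 × 1500 = 3000 mm.
Top and bottom landings: 2 × 1525 = 3050 mm.
Total = 14350 + 3000 + 3050 = 20400 mm.
= 20.40 m.

20.40 m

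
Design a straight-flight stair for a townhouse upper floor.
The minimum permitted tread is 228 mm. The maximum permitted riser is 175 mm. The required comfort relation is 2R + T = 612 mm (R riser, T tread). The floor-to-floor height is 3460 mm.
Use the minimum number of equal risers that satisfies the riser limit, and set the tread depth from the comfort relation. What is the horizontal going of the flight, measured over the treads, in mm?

5054 mm

3460 / 175 = 19.771 → round up to 20 risers.
Each riser is 3460/20 = 173 mm (≤ 175 mm).
T = 612 − 2·173 = 266 mm, which satisfies the 228 mm minimum.
Treads = 20 − 1 = 19; going = 19 × 266 = 5054 mm.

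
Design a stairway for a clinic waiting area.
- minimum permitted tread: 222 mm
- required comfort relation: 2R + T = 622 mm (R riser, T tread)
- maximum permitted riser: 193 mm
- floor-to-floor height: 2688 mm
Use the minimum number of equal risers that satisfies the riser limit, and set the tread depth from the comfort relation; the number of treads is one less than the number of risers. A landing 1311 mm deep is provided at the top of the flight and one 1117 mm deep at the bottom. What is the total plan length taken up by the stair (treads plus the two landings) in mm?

2688 / 193 = 13.93, so 14 risers are needed.
Riser R = 2688 / 14 = 192 mm, within the 193 mm limit.
From 2R + T = 622: T = 622 − 384 = 238 mm.
14 risers give 13 treads; going = 13 × 238 = 3094 mm.
Add landings: 3094 + 1311 + 1117 = 5522 mm.

5522 mm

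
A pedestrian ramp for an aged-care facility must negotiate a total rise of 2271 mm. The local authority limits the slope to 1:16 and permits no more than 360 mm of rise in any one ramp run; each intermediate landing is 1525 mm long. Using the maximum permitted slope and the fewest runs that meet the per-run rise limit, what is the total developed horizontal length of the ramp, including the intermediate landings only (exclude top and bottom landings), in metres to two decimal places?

2271 / 360 = 6.31, so 7 ramp runs are needed. That means 6 intermediate landings.
Ramp run (horizontal) at 1:16: 2271 × 16 = 36336 mm.
6 intermediate landings contribute 6 × 1525 = 9150 mm.
Developed length = 36336 + 9150 = 45486 mm.
= 45.49 m.

45.49 m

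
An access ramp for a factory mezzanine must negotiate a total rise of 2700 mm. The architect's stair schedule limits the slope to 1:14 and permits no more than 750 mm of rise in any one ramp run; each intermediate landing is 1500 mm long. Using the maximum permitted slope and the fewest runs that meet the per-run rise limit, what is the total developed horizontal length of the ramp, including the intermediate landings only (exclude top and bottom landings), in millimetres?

42300 mm

⌈2700/750⌉ = 4 ramp runs. That means 3 intermediate landings.
Horizontal run for 2700 mm of rise at 1:14 is 2700 × 14 = 37800 mm.
3 intermediate landings contribute 3 × 1500 = 4500 mm.
Total developed length = 37800 + 4500 = 42300 mm.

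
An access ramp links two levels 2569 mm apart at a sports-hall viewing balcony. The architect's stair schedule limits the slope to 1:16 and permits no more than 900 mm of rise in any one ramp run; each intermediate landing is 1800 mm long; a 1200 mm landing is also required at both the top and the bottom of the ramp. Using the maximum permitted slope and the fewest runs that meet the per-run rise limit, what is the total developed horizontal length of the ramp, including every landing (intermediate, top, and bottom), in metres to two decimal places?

⌈2569/900⌉ = 3 ramp runs. That means 2 intermediate landings.
Ramp run (horizontal) at 1:16: 2569 × 16 = 41104 mm.
Intermediate landings: 2 × 1800 = 3600 mm.
Top and bottom landings: 2 × 1200 = 2400 mm.
Total = 41104 + 3600 + 2400 = 47104 mm.
= 47.10 m.

47.10 m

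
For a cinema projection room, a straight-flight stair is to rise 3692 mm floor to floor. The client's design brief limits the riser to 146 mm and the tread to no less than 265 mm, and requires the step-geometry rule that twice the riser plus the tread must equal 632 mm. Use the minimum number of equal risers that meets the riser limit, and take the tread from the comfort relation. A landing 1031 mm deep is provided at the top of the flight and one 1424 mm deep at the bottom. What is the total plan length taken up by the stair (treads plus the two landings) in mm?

⌈3692/146⌉ = 26 risers.
Riser R = 3692 / 26 = 142 mm, within the 146 mm limit.
T = 632 − 2·142 = 348 mm, which satisfies the 265 mm minimum.
Treads = 26 − 1 = 25; going = 25 × 348 = 8700 mm.
Add landings: 8700 + 1031 + 1424 = 11155 mm.

11155 mm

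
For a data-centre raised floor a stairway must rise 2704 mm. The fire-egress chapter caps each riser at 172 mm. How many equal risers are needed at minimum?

16 risers

2704 / 172 = 15.72, so 16 risers are needed.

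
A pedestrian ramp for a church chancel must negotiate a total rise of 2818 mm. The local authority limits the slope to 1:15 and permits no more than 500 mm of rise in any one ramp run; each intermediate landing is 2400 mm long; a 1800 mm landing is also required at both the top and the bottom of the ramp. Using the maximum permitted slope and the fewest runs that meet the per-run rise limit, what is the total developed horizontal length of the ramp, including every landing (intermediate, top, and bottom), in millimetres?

⌈2818/500⌉ = 6 ramp runs. That means 5 intermediate landings.
Horizontal run for 2818 mm of rise at 1:15 is 2818 × 15 = 42270 mm.
5 intermediate landings contribute 5 × 2400 = 12000 mm.
Top and bottom landings: 2 × 1800 = 3600 mm.
Total = 42270 + 12000 + 3600 = 57870 mm.

57870 mm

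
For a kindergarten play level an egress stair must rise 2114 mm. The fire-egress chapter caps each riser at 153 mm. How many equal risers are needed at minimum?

14 risers

At most 153 each: 2114/153 = 13.82, giving 14 risers.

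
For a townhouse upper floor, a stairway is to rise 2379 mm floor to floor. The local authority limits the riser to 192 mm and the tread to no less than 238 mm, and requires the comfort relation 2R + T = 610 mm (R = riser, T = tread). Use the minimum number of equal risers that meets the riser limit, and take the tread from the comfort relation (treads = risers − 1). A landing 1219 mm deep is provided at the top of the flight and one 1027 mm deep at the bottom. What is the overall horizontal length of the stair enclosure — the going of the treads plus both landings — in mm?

2379 / 192 = 12.391 → round up to 13 risers.
Each riser is 2379/13 = 183 mm (≤ 192 mm).
Tread T = 610 − 2 × 183 = 244 mm (≥ 238 mm).
Treads = 13 − 1 = 12; going = 12 × 244 = 2928 mm.
Enclosure = 2928 + 1219 + 1027 = 5174 mm.

5174 mm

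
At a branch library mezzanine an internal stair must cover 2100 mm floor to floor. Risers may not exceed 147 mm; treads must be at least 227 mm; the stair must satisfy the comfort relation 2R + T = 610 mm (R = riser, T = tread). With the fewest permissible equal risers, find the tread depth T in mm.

2100 / 147 = 14.29, so 15 risers are needed.
Each riser is 2100/15 = 140 mm (≤ 147 mm).
From 2R + T = 610: T = 610 − 280 = 330 mm.

330 mm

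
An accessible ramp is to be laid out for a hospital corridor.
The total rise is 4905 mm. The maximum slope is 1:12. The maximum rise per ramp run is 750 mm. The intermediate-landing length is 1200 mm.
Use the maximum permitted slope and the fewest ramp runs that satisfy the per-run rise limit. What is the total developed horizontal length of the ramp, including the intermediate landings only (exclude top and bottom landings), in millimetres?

66060 mm

At most 750 each: 4905/750 = 6.54, giving 7 ramp runs. That means 6 intermediate landings.
Horizontal run for 4905 mm of rise at 1:12 is 4905 × 12 = 58860 mm.
Intermediate landings: 6 × 1200 = 7200 mm.
Total developed length = 58860 + 7200 = 66060 mm.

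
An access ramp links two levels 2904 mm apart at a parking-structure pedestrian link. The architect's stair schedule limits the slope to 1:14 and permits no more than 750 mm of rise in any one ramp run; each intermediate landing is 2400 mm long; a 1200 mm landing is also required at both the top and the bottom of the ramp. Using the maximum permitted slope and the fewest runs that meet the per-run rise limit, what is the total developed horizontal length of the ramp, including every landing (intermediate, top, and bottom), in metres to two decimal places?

2904 / 750 = 3.87, so 4 ramp runs are needed. That means 3 intermediate landings.
Ramp run (horizontal) at 1:14: 2904 × 14 = 40656 mm.
Intermediate landings: 3 × 2400 = 7200 mm.
Top and bottom landings: 2 × 1200 = 2400 mm.
Total = 40656 + 7200 + 2400 = 50256 mm.
= 50.26 m.

50.26 m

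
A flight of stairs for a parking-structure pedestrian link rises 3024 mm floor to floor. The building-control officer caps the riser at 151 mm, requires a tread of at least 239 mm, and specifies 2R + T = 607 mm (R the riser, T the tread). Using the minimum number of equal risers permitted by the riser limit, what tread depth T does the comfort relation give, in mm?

319 mm

⌈3024/151⌉ = 21 risers.
R = 3024 ÷ 21 = 144 mm.
T = 607 − 2·144 = 319 mm, which satisfies the 239 mm minimum.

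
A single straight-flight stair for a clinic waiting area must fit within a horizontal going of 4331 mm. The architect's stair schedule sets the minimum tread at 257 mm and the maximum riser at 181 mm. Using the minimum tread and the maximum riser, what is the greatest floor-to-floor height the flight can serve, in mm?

Treads that fit: ⌊4331 / 257⌋ = 16.
Risers = treads + 1 = 17.
Maximum height = 17 × 181 = 3077 mm.

3077 mm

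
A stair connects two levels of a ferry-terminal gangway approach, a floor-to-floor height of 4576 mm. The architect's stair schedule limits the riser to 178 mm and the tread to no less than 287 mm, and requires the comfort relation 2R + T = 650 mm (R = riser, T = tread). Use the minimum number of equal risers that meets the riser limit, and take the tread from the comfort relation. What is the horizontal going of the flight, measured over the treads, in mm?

⌈4576/178⌉ = 26 risers.
Each riser is 4576/26 = 176 mm (≤ 178 mm).
From 2R + T = 650: T = 650 − 352 = 298 mm.
Treads = 26 − 1 = 25; going = 25 × 298 = 7450 mm.

7450 mm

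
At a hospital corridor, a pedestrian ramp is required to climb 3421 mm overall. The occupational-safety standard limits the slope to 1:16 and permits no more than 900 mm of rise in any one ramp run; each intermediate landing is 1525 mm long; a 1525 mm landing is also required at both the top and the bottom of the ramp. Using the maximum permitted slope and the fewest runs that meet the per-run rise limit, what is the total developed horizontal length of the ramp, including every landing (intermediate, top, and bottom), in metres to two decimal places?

3421 / 900 = 3.80, so 4 ramp runs are needed. That means 3 intermediate landings.
Horizontal run for 3421 mm of rise at 1:16 is 3421 × 16 = 54736 mm.
Intermediate landings: 3 × 1525 = 4575 mm.
Top and bottom landings: 2 × 1525 = 3050 mm.
Total = 54736 + 4575 + 3050 = 62361 mm.
= 62.36 m.

62.36 m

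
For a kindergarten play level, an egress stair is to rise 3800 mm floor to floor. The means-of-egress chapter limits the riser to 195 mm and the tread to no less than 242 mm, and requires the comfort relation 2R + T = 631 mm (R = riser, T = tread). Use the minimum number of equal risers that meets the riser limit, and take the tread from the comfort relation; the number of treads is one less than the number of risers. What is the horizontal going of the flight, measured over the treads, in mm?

4769 mm

⌈3800/195⌉ = 20 risers.
Each riser is 3800/20 = 190 mm (≤ 195 mm).
Tread T = 631 − 2 × 190 = 251 mm (≥ 242 mm).
20 risers give 19 treads; going = 19 × 251 = 4769 mm.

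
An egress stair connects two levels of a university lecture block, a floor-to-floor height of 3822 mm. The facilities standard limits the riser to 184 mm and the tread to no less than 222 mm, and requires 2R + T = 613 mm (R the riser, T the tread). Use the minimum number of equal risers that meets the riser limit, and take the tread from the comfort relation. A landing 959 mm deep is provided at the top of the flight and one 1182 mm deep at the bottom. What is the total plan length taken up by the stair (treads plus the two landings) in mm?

7121 mm

⌈3822/184⌉ = 21 risers.
R = 3822 ÷ 21 = 182 mm.
Tread T = 613 − 2 × 182 = 249 mm (≥ 222 mm).
Treads = 21 − 1 = 20; going = 20 × 249 = 4980 mm.
Enclosure = 4980 + 959 + 1182 = 7121 mm.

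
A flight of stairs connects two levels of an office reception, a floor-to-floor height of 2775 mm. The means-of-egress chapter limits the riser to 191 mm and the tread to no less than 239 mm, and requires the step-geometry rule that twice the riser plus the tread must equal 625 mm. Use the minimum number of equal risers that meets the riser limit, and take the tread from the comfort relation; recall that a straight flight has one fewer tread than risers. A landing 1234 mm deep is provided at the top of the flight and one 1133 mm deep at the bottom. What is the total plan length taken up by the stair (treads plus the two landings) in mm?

5937 mm

⌈2775/191⌉ = 15 risers.
Riser R = 2775 / 15 = 185 mm, within the 191 mm limit.
Tread T = 625 − 2 × 185 = 255 mm (≥ 239 mm).
15 risers give 14 treads; going = 14 × 255 = 3570 mm.
Enclosure = 3570 + 1234 + 1133 = 5937 mm.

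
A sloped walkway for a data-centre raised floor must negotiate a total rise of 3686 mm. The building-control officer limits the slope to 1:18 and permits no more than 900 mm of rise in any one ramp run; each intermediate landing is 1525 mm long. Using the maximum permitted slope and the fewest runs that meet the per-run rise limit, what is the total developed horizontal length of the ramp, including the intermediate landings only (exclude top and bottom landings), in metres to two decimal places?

72.45 m

3686 / 900 = 4.10, so 5 ramp runs are needed. That means 4 intermediate landings.
Horizontal run for 3686 mm of rise at 1:18 is 3686 × 18 = 66348 mm.
Intermediate landings: 4 × 1525 = 6100 mm.
Total developed length = 66348 + 6100 = 72448 mm.
= 72.45 m.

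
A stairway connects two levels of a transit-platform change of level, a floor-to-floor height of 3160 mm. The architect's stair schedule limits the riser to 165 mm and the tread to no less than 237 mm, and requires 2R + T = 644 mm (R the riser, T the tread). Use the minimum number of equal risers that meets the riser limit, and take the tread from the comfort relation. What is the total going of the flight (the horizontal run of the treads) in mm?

6232 mm

3160 / 165 = 19.15, so 20 risers are needed.
Each riser is 3160/20 = 158 mm (≤ 165 mm).
T = 644 − 2·158 = 328 mm, which satisfies the 237 mm minimum.
Treads = 20 − 1 = 19; going = 19 × 328 = 6232 mm.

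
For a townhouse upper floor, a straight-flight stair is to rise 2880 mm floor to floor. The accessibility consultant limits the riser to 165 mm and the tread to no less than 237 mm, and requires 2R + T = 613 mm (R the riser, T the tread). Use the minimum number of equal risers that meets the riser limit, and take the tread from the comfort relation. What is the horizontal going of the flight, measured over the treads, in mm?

⌈2880/165⌉ = 18 risers.
Each riser is 2880/18 = 160 mm (≤ 165 mm).
Tread T = 613 − 2 × 160 = 293 mm (≥ 237 mm).
Going = (18 − 1) × 293 = 4981 mm.

4981 mm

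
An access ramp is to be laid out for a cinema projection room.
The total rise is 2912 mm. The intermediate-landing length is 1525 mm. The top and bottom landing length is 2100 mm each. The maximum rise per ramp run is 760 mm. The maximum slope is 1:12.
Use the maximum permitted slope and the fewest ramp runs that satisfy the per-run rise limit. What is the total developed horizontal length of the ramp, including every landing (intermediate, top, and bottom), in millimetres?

2912 / 760 = 3.83, so 4 ramp runs are needed. That means 3 intermediate landings.
Horizontal run for 2912 mm of rise at 1:12 is 2912 × 12 = 34944 mm.
3 intermediate landings contribute 3 × 1525 = 4575 mm.
Top and bottom landings: 2 × 2100 = 4200 mm.
Total = 34944 + 4575 + 4200 = 43719 mm.

43719 mm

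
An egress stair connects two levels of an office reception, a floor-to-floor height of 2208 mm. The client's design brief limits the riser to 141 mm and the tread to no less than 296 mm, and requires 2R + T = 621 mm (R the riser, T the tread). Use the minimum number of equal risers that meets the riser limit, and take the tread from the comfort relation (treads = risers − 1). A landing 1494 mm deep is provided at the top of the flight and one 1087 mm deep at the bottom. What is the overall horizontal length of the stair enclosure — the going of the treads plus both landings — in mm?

2208 / 141 = 15.660 → round up to 16 risers.
R = 2208 ÷ 16 = 138 mm.
T = 621 − 2·138 = 345 mm, which satisfies the 296 mm minimum.
Treads = 16 − 1 = 15; going = 15 × 345 = 5175 mm.
Add landings: 5175 + 1494 + 1087 = 7756 mm.

7756 mm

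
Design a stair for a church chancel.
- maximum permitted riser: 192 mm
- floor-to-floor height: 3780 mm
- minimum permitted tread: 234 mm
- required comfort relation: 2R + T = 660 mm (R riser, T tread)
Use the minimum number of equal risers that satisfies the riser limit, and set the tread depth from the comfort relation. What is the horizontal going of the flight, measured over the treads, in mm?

5358 mm

At most 192 each: 3780/192 = 19.69, giving 20 risers.
Riser R = 3780 / 20 = 189 mm, within the 192 mm limit.
T = 660 − 2·189 = 282 mm, which satisfies the 234 mm minimum.
Going = (20 − 1) × 282 = 5358 mm.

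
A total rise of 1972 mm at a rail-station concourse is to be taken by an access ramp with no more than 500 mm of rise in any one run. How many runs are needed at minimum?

4 runs

⌈1972/500⌉ = 4 ramp runs.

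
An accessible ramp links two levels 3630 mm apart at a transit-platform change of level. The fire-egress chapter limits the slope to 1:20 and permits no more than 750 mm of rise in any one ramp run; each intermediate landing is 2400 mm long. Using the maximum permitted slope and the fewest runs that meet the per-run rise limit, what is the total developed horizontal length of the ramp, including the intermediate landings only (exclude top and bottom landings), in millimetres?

82200 mm

At most 750 each: 3630/750 = 4.84, giving 5 ramp runs. That means 4 intermediate landings.
Ramp run (horizontal) at 1:20: 3630 × 20 = 72600 mm.
4 intermediate landings contribute 4 × 2400 = 9600 mm.
Total developed length = 72600 + 9600 = 82200 mm.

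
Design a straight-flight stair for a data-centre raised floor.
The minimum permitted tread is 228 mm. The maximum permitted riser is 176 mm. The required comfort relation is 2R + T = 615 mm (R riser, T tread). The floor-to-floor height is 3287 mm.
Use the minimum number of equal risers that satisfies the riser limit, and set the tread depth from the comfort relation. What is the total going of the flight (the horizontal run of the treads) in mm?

⌈3287/176⌉ = 19 risers.
R = 3287 ÷ 19 = 173 mm.
T = 615 − 2·173 = 269 mm, which satisfies the 228 mm minimum.
19 risers give 18 treads; going = 18 × 269 = 4842 mm.

4842 mm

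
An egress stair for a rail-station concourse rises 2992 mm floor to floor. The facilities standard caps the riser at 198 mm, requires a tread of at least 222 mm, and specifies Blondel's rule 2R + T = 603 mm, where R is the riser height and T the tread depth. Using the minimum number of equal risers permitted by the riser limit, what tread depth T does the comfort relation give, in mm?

229 mm

2992 / 198 = 15.111 → round up to 16 risers.
Riser R = 2992 / 16 = 187 mm, within the 198 mm limit.
From 2R + T = 603: T = 603 − 374 = 229 mm.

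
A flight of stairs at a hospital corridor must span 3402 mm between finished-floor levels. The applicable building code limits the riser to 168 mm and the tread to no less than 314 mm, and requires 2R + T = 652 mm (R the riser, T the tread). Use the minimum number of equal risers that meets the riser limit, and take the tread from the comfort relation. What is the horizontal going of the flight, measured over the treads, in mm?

⌈3402/168⌉ = 21 risers.
Each riser is 3402/21 = 162 mm (≤ 168 mm).
T = 652 − 2·162 = 328 mm, which satisfies the 314 mm minimum.
Going = (21 − 1) × 328 = 6560 mm.

6560 mm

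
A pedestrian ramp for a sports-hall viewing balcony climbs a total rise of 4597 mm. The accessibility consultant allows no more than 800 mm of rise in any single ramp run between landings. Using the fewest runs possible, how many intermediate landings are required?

4597 / 800 = 5.75, so 6 ramp runs are needed.
6 runs are separated by 5 intermediate landings.

5 intermediate landings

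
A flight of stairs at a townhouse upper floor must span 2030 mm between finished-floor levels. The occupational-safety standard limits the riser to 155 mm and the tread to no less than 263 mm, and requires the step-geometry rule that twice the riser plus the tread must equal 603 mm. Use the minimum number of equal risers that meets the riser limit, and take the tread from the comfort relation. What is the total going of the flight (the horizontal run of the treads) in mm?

2030 / 155 = 13.097 → round up to 14 risers.
Riser R = 2030 / 14 = 145 mm, within the 155 mm limit.
From 2R + T = 603: T = 603 − 290 = 313 mm.
14 risers give 13 treads; going = 13 × 313 = 4069 mm.

4069 mm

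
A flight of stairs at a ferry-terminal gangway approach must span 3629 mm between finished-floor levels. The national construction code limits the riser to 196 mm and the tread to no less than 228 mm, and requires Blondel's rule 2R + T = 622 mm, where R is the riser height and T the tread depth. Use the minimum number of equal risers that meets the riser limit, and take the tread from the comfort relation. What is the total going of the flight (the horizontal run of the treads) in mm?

At most 196 each: 3629/196 = 18.52, giving 19 risers.
R = 3629 ÷ 19 = 191 mm.
From 2R + T = 622: T = 622 − 382 = 240 mm.
19 risers give 18 treads; going = 18 × 240 = 4320 mm.

4320 mm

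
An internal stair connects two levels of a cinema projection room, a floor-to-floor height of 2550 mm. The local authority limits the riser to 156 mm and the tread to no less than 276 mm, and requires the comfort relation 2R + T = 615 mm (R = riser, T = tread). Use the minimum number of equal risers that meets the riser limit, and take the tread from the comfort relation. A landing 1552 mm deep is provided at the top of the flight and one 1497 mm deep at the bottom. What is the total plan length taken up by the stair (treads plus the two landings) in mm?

At most 156 each: 2550/156 = 16.35, giving 17 risers.
Each riser is 2550/17 = 150 mm (≤ 156 mm).
T = 615 − 2·150 = 315 mm, which satisfies the 276 mm minimum.
Going = (17 − 1) × 315 = 5040 mm.
Enclosure = 5040 + 1552 + 1497 = 8089 mm.

8089 mm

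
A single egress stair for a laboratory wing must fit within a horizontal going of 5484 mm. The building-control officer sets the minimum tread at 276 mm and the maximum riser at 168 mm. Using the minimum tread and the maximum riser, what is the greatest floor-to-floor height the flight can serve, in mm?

Treads that fit: ⌊5484 / 276⌋ = 19.
Risers = treads + 1 = 20.
Maximum height = 20 × 168 = 3360 mm.

3360 mm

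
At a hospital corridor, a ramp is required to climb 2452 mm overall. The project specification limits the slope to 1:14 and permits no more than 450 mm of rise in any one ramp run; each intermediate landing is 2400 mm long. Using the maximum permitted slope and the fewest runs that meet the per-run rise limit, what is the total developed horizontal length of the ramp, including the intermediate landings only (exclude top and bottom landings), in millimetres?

46328 mm

2452 / 450 = 5.449 → round up to 6 ramp runs. That means 5 intermediate landings.
Horizontal run for 2452 mm of rise at 1:14 is 2452 × 14 = 34328 mm.
Intermediate landings: 5 × 2400 = 12000 mm.
Developed length = 34328 + 12000 = 46328 mm.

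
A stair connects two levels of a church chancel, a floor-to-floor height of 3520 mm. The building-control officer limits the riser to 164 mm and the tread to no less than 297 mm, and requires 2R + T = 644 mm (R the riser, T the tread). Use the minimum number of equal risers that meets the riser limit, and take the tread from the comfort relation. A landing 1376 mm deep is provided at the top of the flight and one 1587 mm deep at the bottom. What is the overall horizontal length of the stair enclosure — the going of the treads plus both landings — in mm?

9767 mm

3520 / 164 = 21.46, so 22 risers are needed.
Each riser is 3520/22 = 160 mm (≤ 164 mm).
T = 644 − 2·160 = 324 mm, which satisfies the 297 mm minimum.
Going = (22 − 1) × 324 = 6804 mm.
Add landings: 6804 + 1376 + 1587 = 9767 mm.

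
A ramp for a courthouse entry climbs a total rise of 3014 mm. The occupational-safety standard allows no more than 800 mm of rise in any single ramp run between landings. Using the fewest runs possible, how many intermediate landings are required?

3 intermediate landings

3014 / 800 = 3.77, so 4 ramp runs are needed.
4 runs are separated by 3 intermediate landings.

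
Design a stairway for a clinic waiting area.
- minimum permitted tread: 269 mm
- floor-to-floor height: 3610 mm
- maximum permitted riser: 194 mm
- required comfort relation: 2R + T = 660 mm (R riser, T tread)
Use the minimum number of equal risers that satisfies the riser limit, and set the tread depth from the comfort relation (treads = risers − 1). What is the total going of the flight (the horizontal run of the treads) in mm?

3610 / 194 = 18.61, so 19 risers are needed.
R = 3610 ÷ 19 = 190 mm.
T = 660 − 2·190 = 280 mm, which satisfies the 269 mm minimum.
19 risers give 18 treads; going = 18 × 280 = 5040 mm.

5040 mm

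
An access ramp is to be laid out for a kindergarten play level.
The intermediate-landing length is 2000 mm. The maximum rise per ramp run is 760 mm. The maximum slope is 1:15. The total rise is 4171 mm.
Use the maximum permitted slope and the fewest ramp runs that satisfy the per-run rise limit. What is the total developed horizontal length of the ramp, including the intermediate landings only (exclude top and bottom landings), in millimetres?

4171 / 760 = 5.49, so 6 ramp runs are needed. That means 5 intermediate landings.
Ramp run (horizontal) at 1:15: 4171 × 15 = 62565 mm.
Intermediate landings: 5 × 2000 = 10000 mm.
Developed length = 62565 + 10000 = 72565 mm.

72565 mm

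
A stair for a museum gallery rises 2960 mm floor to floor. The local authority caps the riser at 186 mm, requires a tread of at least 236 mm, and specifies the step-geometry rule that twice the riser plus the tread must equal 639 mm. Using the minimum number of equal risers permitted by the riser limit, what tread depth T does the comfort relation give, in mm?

2960 / 186 = 15.91, so 16 risers are needed.
Riser R = 2960 / 16 = 185 mm, within the 186 mm limit.
From 2R + T = 639: T = 639 − 370 = 269 mm.

269 mm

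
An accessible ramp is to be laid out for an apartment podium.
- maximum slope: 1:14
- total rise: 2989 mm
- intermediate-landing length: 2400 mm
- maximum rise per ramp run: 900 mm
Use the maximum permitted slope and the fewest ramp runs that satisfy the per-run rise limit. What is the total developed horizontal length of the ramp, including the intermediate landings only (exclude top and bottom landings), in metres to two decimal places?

2989 / 900 = 3.321 → round up to 4 ramp runs. That means 3 intermediate landings.
Horizontal run for 2989 mm of rise at 1:14 is 2989 × 14 = 41846 mm.
Intermediate landings: 3 × 2400 = 7200 mm.
Developed length = 41846 + 7200 = 49046 mm.
= 49.05 m.

49.05 m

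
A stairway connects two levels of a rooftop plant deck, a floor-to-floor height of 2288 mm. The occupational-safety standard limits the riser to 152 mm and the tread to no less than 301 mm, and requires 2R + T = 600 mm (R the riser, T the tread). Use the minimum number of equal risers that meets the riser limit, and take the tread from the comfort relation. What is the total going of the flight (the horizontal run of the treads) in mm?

4710 mm

2288 / 152 = 15.05, so 16 risers are needed.
R = 2288 ÷ 16 = 143 mm.
Tread T = 600 − 2 × 143 = 314 mm (≥ 301 mm).
Going = (16 − 1) × 314 = 4710 mm.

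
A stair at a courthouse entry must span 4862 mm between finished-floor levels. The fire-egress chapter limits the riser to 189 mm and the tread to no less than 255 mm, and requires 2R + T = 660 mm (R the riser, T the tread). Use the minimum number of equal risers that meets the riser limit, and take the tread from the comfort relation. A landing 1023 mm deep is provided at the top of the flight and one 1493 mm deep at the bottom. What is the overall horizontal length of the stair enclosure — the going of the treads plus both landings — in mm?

9666 mm

4862 / 189 = 25.725 → round up to 26 risers.
Each riser is 4862/26 = 187 mm (≤ 189 mm).
T = 660 − 2·187 = 286 mm, which satisfies the 255 mm minimum.
26 risers give 25 treads; going = 25 × 286 = 7150 mm.
Add landings: 7150 + 1023 + 1493 = 9666 mm.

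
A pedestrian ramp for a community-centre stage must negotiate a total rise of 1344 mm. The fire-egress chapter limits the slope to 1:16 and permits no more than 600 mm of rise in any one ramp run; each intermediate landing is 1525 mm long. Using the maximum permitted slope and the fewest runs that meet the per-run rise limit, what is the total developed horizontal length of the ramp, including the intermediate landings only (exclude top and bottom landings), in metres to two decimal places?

1344 / 600 = 2.240 → round up to 3 ramp runs. That means 2 intermediate landings.
Horizontal run for 1344 mm of rise at 1:16 is 1344 × 16 = 21504 mm.
2 intermediate landings contribute 2 × 1525 = 3050 mm.
Developed length = 21504 + 3050 = 24554 mm.
= 24.55 m.

24.55 m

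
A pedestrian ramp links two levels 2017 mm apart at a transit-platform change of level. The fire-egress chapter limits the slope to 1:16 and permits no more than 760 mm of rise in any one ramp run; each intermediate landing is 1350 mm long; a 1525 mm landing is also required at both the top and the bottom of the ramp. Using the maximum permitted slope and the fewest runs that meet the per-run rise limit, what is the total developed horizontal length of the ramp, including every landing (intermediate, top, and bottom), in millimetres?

2017 / 760 = 2.654 → round up to 3 ramp runs. That means 2 intermediate landings.
Horizontal run for 2017 mm of rise at 1:16 is 2017 × 16 = 32272 mm.
2 intermediate landings contribute 2 × 1350 = 2700 mm.
Top and bottom landings: 2 × 1525 = 3050 mm.
Total = 32272 + 2700 + 3050 = 38022 mm.

38022 mm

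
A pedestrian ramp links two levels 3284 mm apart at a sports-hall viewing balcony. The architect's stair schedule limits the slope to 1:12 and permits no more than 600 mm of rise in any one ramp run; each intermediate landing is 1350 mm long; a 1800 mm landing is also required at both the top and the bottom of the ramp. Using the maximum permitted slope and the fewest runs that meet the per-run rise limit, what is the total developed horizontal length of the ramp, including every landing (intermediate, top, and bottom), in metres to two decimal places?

49.76 m

At most 600 each: 3284/600 = 5.47, giving 6 ramp runs. That means 5 intermediate landings.
Ramp run (horizontal) at 1:12: 3284 × 12 = 39408 mm.
Intermediate landings: 5 × 1350 = 6750 mm.
Top and bottom landings: 2 × 1800 = 3600 mm.
Total = 39408 + 6750 + 3600 = 49758 mm.
= 49.76 m.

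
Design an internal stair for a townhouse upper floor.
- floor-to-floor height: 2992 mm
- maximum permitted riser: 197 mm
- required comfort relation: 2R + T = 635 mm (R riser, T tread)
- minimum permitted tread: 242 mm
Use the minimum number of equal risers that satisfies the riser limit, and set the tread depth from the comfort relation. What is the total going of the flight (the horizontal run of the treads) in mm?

⌈2992/197⌉ = 16 risers.
Riser R = 2992 / 16 = 187 mm, within the 197 mm limit.
From 2R + T = 635: T = 635 − 374 = 261 mm.
Going = (16 − 1) × 261 = 3915 mm.

3915 mm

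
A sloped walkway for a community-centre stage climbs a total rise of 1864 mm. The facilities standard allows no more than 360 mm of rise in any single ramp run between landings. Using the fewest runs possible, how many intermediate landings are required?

1864 / 360 = 5.18, so 6 ramp runs are needed.
6 runs are separated by 5 intermediate landings.

5 intermediate landings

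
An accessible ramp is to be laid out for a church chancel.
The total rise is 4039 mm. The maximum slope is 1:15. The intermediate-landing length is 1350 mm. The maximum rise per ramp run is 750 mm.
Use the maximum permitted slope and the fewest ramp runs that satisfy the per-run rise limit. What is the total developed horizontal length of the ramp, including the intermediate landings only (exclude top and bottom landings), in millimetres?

67335 mm

At most 750 each: 4039/750 = 5.39, giving 6 ramp runs. That means 5 intermediate landings.
Ramp run (horizontal) at 1:15: 4039 × 15 = 60585 mm.
5 intermediate landings contribute 5 × 1350 = 6750 mm.
Developed length = 60585 + 6750 = 67335 mm.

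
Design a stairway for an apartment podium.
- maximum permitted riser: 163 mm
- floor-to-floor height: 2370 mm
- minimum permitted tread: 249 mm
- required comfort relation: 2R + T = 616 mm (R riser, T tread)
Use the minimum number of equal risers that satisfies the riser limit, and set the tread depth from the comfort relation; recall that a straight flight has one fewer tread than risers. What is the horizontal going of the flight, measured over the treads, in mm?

2370 / 163 = 14.54, so 15 risers are needed.
R = 2370 ÷ 15 = 158 mm.
From 2R + T = 616: T = 616 − 316 = 300 mm.
Treads = 15 − 1 = 14; going = 14 × 300 = 4200 mm.

4200 mm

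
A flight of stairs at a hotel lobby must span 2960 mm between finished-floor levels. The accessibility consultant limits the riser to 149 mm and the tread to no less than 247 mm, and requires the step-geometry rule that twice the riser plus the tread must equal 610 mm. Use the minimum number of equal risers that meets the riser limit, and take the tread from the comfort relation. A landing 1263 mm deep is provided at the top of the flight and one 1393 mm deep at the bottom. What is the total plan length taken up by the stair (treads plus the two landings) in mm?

8622 mm

2960 / 149 = 19.87, so 20 risers are needed.
R = 2960 ÷ 20 = 148 mm.
From 2R + T = 610: T = 610 − 296 = 314 mm.
Treads = 20 − 1 = 19; going = 19 × 314 = 5966 mm.
Enclosure = 5966 + 1263 + 1393 = 8622 mm.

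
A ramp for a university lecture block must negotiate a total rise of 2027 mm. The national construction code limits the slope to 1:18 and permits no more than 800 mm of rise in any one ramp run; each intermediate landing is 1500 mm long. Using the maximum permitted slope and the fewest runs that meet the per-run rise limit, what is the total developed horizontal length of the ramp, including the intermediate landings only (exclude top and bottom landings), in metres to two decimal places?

39.49 m

At most 800 each: 2027/800 = 2.53, giving 3 ramp runs. That means 2 intermediate landings.
Ramp run (horizontal) at 1:18: 2027 × 18 = 36486 mm.
Intermediate landings: 2 × 1500 = 3000 mm.
Total developed length = 36486 + 3000 = 39486 mm.
= 39.49 m.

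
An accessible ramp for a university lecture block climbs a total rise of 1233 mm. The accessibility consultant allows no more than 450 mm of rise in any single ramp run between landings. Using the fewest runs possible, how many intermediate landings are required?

2 intermediate landings

At most 450 each: 1233/450 = 2.74, giving 3 ramp runs.
3 runs are separated by 2 intermediate landings.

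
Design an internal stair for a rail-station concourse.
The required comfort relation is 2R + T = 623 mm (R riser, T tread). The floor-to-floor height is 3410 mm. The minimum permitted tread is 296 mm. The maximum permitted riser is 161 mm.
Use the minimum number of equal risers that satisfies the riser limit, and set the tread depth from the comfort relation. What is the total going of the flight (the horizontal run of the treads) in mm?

6573 mm

3410 / 161 = 21.180 → round up to 22 risers.
Each riser is 3410/22 = 155 mm (≤ 161 mm).
From 2R + T = 623: T = 623 − 310 = 313 mm.
Treads = 22 − 1 = 21; going = 21 × 313 = 6573 mm.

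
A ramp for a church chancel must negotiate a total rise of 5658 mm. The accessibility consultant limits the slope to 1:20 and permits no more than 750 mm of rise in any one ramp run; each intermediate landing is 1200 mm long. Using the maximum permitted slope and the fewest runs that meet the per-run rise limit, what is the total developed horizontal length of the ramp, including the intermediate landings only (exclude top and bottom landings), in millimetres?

121560 mm

At most 750 each: 5658/750 = 7.54, giving 8 ramp runs. That means 7 intermediate landings.
Horizontal run for 5658 mm of rise at 1:20 is 5658 × 20 = 113160 mm.
Intermediate landings: 7 × 1200 = 8400 mm.
Total developed length = 113160 + 8400 = 121560 mm.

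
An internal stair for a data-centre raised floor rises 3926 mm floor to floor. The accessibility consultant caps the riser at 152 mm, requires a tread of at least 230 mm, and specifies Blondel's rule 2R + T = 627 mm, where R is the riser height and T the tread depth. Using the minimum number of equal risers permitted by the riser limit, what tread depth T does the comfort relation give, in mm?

325 mm

⌈3926/152⌉ = 26 risers.
Riser R = 3926 / 26 = 151 mm, within the 152 mm limit.
T = 627 − 2·151 = 325 mm, which satisfies the 230 mm minimum.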